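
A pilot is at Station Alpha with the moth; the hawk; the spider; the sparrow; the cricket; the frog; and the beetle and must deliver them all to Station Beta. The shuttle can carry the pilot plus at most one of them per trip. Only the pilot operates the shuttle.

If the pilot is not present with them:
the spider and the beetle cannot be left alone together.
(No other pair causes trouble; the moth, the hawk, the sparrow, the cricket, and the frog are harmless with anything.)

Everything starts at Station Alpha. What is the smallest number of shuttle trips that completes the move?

13

Counting alone: the pilot can take at most 1 across per trip to Station Beta, so moving all 7 needs at least 7 loaded trips out, with a return between consecutive ones — at least 13 crossings.
The plan below uses exactly 13 crossings, so it is optimal:
1. Pilot goes to Station Beta with the spider.  [Station Alpha: the beetle, the cricket, the frog, the hawk, the moth, the sparrow | Station Beta: the spider]
2. Pilot goes back to Station Alpha alone.  [Station Alpha: the beetle, the cricket, the frog, the hawk, the moth, the sparrow | Station Beta: the spider]
3. Pilot goes to Station Beta with the moth.  [Station Alpha: the beetle, the cricket, the frog, the hawk, the sparrow | Station Beta: the moth, the spider]
4. Pilot goes back to Station Alpha alone.  [Station Alpha: the beetle, the cricket, the frog, the hawk, the sparrow | Station Beta: the moth, the spider]
5. Pilot goes to Station Beta with the hawk.  [Station Alpha: the beetle, the cricket, the frog, the sparrow | Station Beta: the hawk, the moth, the spider]
6. Pilot goes back to Station Alpha alone.  [Station Alpha: the beetle, the cricket, the frog, the sparrow | Station Beta: the hawk, the moth, the spider]
7. Pilot goes to Station Beta with the sparrow.  [Station Alpha: the beetle, the cricket, the frog | Station Beta: the hawk, the moth, the sparrow, the spider]
8. Pilot goes back to Station Alpha alone.  [Station Alpha: the beetle, the cricket, the frog | Station Beta: the hawk, the moth, the sparrow, the spider]
9. Pilot goes to Station Beta with the cricket.  [Station Alpha: the beetle, the frog | Station Beta: the cricket, the hawk, the moth, the sparrow, the spider]
10. Pilot goes back to Station Alpha alone.  [Station Alpha: the beetle, the frog | Station Beta: the cricket, the hawk, the moth, the sparrow, the spider]
11. Pilot goes to Station Beta with the frog.  [Station Alpha: the beetle | Station Beta: the cricket, the frog, the hawk, the moth, the sparrow, the spider]
12. Pilot goes back to Station Alpha alone.  [Station Alpha: the beetle | Station Beta: the cricket, the frog, the hawk, the moth, the sparrow, the spider]
13. Pilot goes to Station Beta with the beetle.  [Station Alpha: — | Station Beta: the beetle, the cricket, the frog, the hawk, the moth, the sparrow, the spider]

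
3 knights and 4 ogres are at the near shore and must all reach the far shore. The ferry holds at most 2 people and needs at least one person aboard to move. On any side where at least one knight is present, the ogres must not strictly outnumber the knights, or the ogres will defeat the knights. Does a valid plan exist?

The ogres already outnumber the knights at the near shore before anyone moves, so the starting position itself is disallowed.

No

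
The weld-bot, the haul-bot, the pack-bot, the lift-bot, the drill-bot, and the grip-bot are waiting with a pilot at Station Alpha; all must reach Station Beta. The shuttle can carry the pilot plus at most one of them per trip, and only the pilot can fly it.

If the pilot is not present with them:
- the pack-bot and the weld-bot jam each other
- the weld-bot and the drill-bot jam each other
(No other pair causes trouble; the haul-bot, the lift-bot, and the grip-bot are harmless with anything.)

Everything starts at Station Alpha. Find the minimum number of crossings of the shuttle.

Counting alone: the pilot can take at most 1 across per trip to Station Beta, so moving all 6 needs at least 6 loaded trips out, with a return between consecutive ones — at least 11 crossings.
The safety rule pushes this higher. Following every safe sequence of crossings, the most of the 6 that can be at Station Beta as the shuttle arrives there on crossing 11 is 5 — never all 6.
So no plan with fewer than 13 crossings exists, and this one achieves 13:
1. Pilot goes to Station Beta with the weld-bot.
2. Pilot goes back to Station Alpha alone.
3. Pilot goes to Station Beta with the haul-bot.
4. Pilot goes back to Station Alpha alone.
5. Pilot goes to Station Beta with the pack-bot.
6. Pilot goes back to Station Alpha with the weld-bot.
7. Pilot goes to Station Beta with the drill-bot.
8. Pilot goes back to Station Alpha alone.
9. Pilot goes to Station Beta with the lift-bot.
10. Pilot goes back to Station Alpha alone.
11. Pilot goes to Station Beta with the grip-bot.
12. Pilot goes back to Station Alpha alone.
13. Pilot goes to Station Beta with the weld-bot.

13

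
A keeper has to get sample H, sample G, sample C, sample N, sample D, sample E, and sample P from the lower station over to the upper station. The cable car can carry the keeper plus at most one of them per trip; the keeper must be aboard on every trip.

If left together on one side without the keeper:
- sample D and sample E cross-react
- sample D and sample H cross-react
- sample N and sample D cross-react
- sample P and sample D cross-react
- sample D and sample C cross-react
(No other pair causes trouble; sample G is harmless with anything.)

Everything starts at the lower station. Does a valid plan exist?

Following every safe sequence of crossings from the start, the most of the 7 that can be at the upper station as the cable car arrives there on crossings 1, 3, 5 is 1, 2, 3 respectively; the best ever achieved is 3 of 7.
From crossing 7 on, no configuration arises that was not already reachable earlier: only 26 distinct safe configurations (who is on which side, and where the cable car is) can ever be reached, none of them has everyone across, and every continuation just revisits them. So no valid plan exists.

No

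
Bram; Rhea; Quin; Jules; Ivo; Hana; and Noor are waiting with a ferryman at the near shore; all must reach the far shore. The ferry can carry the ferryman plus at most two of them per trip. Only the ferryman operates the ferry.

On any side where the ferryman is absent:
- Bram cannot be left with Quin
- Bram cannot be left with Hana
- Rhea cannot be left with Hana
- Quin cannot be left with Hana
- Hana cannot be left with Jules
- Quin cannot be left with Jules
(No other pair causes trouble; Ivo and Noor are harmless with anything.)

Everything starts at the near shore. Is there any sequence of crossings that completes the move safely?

Yes

1. Ferryman goes to the far shore with Hana and Quin.  [the near shore: Bram, Ivo, Jules, Noor, Rhea | the far shore: Hana, Quin]
2. Ferryman goes back to the near shore with Quin.  [the near shore: Bram, Ivo, Jules, Noor, Quin, Rhea | the far shore: Hana]
3. Ferryman goes to the far shore with Bram and Jules.  [the near shore: Ivo, Noor, Quin, Rhea | the far shore: Bram, Hana, Jules]
4. Ferryman goes back to the near shore with Hana.  [the near shore: Hana, Ivo, Noor, Quin, Rhea | the far shore: Bram, Jules]
5. Ferryman goes to the far shore with Quin and Rhea.  [the near shore: Hana, Ivo, Noor | the far shore: Bram, Jules, Quin, Rhea]
6. Ferryman goes back to the near shore with Quin.  [the near shore: Hana, Ivo, Noor, Quin | the far shore: Bram, Jules, Rhea]
7. Ferryman goes to the far shore with Ivo and Quin.  [the near shore: Hana, Noor | the far shore: Bram, Ivo, Jules, Quin, Rhea]
8. Ferryman goes back to the near shore with Quin.  [the near shore: Hana, Noor, Quin | the far shore: Bram, Ivo, Jules, Rhea]
9. Ferryman goes to the far shore with Noor and Quin.  [the near shore: Hana | the far shore: Bram, Ivo, Jules, Noor, Quin, Rhea]
10. Ferryman goes back to the near shore with Quin.  [the near shore: Hana, Quin | the far shore: Bram, Ivo, Jules, Noor, Rhea]
11. Ferryman goes to the far shore with Hana and Quin.  [the near shore: — | the far shore: Bram, Hana, Ivo, Jules, Noor, Quin, Rhea]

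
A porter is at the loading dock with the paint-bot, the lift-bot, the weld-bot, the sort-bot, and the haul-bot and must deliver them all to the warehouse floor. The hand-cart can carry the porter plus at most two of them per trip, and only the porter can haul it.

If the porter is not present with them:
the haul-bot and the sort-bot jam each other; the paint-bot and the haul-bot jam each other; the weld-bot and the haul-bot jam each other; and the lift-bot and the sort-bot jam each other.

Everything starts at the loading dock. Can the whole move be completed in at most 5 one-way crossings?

Yes — this plan uses 5 crossings (≤ 5):
1. Porter goes to the warehouse floor with the haul-bot and the lift-bot.  [the loading dock: the paint-bot, the sort-bot, the weld-bot | the warehouse floor: the haul-bot, the lift-bot]
2. Porter goes back to the loading dock alone.  [the loading dock: the paint-bot, the sort-bot, the weld-bot | the warehouse floor: the haul-bot, the lift-bot]
3. Porter goes to the warehouse floor with the paint-bot and the weld-bot.  [the loading dock: the sort-bot | the warehouse floor: the haul-bot, the lift-bot, the paint-bot, the weld-bot]
4. Porter goes back to the loading dock with the haul-bot.  [the loading dock: the haul-bot, the sort-bot | the warehouse floor: the lift-bot, the paint-bot, the weld-bot]
5. Porter goes to the warehouse floor with the haul-bot and the sort-bot.  [the loading dock: — | the warehouse floor: the haul-bot, the lift-bot, the paint-bot, the sort-bot, the weld-bot]

Yes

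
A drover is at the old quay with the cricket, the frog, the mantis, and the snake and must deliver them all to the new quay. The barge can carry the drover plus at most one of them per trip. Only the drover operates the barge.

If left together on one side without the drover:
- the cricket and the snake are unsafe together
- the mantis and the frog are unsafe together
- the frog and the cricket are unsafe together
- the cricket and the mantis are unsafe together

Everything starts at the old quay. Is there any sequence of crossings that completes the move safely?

Whatever the first load, the items left behind include a forbidden pair without the drover. No opening move is safe, so no plan exists.

No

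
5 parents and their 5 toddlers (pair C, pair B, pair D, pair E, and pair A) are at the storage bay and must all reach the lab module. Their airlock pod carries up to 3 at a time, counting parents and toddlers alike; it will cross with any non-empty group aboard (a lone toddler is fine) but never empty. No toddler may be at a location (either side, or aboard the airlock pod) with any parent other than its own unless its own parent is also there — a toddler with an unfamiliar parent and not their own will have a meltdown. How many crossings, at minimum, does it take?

11

Counting alone: each trip to the lab module takes at most 3 across and each return brings at least 1 back, so after t trips out (and t−1 returns) at most 3t − (t−1) of the 10 are across; that first reaches 10 at t = 5, so at least 9 crossings are needed.
The safety rule pushes this higher. Following every safe sequence of crossings, the most of the 10 that can be at the lab module as the airlock pod arrives there on crossing 9 is 9 — never all 10.
So no plan with fewer than 11 crossings exists, and this one achieves 11:
1. parent C and toddler C cross → the lab module.
2. parent C crosses ← the storage bay.
3. toddler B, toddler D, and toddler E cross → the lab module.
4. toddler C crosses ← the storage bay.
5. parent B, parent D, and parent E cross → the lab module.
6. parent B and toddler B cross ← the storage bay.
7. parent A, parent B, and parent C cross → the lab module.
8. toddler D crosses ← the storage bay.
9. toddler B and toddler C cross → the lab module.
10. toddler C crosses ← the storage bay.
11. toddler A, toddler C, and toddler D cross → the lab module.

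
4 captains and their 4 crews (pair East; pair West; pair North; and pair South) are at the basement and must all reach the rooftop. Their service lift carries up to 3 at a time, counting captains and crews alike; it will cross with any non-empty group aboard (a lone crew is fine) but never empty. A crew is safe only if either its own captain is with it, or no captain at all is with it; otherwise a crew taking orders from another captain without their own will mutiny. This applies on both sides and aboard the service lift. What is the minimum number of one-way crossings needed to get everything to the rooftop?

9

Counting alone: each trip to the rooftop takes at most 3 across and each return brings at least 1 back, so after t trips out (and t−1 returns) at most 3t − (t−1) of the 8 are across; that first reaches 8 at t = 4, so at least 7 crossings are needed.
The safety rule pushes this higher. Following every safe sequence of crossings, the most of the 8 that can be at the rooftop as the service lift arrives there on crossing 7 is 7 — never all 8.
So no plan with fewer than 9 crossings exists, and this one achieves 9:
1. captain East and crew East cross → the rooftop.
2. captain East crosses ← the basement.
3. captain East, captain West, and crew West cross → the rooftop.
4. captain East and crew East cross ← the basement.
5. captain East, captain North, and captain South cross → the rooftop.
6. crew West crosses ← the basement.
7. crew East and crew West cross → the rooftop.
8. crew East crosses ← the basement.
9. crew East, crew North, and crew South cross → the rooftop.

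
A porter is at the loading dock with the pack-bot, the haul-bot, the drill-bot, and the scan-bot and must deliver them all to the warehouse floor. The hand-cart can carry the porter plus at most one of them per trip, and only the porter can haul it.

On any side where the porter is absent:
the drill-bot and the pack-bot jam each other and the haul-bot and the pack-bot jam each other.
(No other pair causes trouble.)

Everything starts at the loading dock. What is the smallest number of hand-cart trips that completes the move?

Counting alone: the porter can take at most 1 across per trip to the warehouse floor, so moving all 4 needs at least 4 loaded trips out, with a return between consecutive ones — at least 7 crossings.
The safety rule pushes this higher. Following every safe sequence of crossings, the most of the 4 that can be at the warehouse floor as the hand-cart arrives there on crossing 7 is 3 — never all 4.
So no plan with fewer than 9 crossings exists, and this one achieves 9:
1. Porter goes to the warehouse floor with the pack-bot.  [the loading dock: the drill-bot, the haul-bot, the scan-bot | the warehouse floor: the pack-bot]
2. Porter goes back to the loading dock alone.  [the loading dock: the drill-bot, the haul-bot, the scan-bot | the warehouse floor: the pack-bot]
3. Porter goes to the warehouse floor with the haul-bot.  [the loading dock: the drill-bot, the scan-bot | the warehouse floor: the haul-bot, the pack-bot]
4. Porter goes back to the loading dock with the pack-bot.  [the loading dock: the drill-bot, the pack-bot, the scan-bot | the warehouse floor: the haul-bot]
5. Porter goes to the warehouse floor with the drill-bot.  [the loading dock: the pack-bot, the scan-bot | the warehouse floor: the drill-bot, the haul-bot]
6. Porter goes back to the loading dock alone.  [the loading dock: the pack-bot, the scan-bot | the warehouse floor: the drill-bot, the haul-bot]
7. Porter goes to the warehouse floor with the scan-bot.  [the loading dock: the pack-bot | the warehouse floor: the drill-bot, the haul-bot, the scan-bot]
8. Porter goes back to the loading dock alone.  [the loading dock: the pack-bot | the warehouse floor: the drill-bot, the haul-bot, the scan-bot]
9. Porter goes to the warehouse floor with the pack-bot.  [the loading dock: — | the warehouse floor: the drill-bot, the haul-bot, the pack-bot, the scan-bot]

9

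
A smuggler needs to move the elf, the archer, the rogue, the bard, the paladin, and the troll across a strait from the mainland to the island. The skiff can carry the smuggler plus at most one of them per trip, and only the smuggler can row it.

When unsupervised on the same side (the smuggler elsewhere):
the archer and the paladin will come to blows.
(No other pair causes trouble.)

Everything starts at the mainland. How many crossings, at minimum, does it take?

11

Counting alone: the smuggler can take at most 1 across per trip to the island, so moving all 6 needs at least 6 loaded trips out, with a return between consecutive ones — at least 11 crossings.
The plan below uses exactly 11 crossings, so it is optimal:
1. Smuggler goes to the island with the archer.  [the mainland: the bard, the elf, the paladin, the rogue, the troll | the island: the archer]
2. Smuggler goes back to the mainland alone.  [the mainland: the bard, the elf, the paladin, the rogue, the troll | the island: the archer]
3. Smuggler goes to the island with the elf.  [the mainland: the bard, the paladin, the rogue, the troll | the island: the archer, the elf]
4. Smuggler goes back to the mainland alone.  [the mainland: the bard, the paladin, the rogue, the troll | the island: the archer, the elf]
5. Smuggler goes to the island with the rogue.  [the mainland: the bard, the paladin, the troll | the island: the archer, the elf, the rogue]
6. Smuggler goes back to the mainland alone.  [the mainland: the bard, the paladin, the troll | the island: the archer, the elf, the rogue]
7. Smuggler goes to the island with the bard.  [the mainland: the paladin, the troll | the island: the archer, the bard, the elf, the rogue]
8. Smuggler goes back to the mainland alone.  [the mainland: the paladin, the troll | the island: the archer, the bard, the elf, the rogue]
9. Smuggler goes to the island with the troll.  [the mainland: the paladin | the island: the archer, the bard, the elf, the rogue, the troll]
10. Smuggler goes back to the mainland alone.  [the mainland: the paladin | the island: the archer, the bard, the elf, the rogue, the troll]
11. Smuggler goes to the island with the paladin.  [the mainland: — | the island: the archer, the bard, the elf, the paladin, the rogue, the troll]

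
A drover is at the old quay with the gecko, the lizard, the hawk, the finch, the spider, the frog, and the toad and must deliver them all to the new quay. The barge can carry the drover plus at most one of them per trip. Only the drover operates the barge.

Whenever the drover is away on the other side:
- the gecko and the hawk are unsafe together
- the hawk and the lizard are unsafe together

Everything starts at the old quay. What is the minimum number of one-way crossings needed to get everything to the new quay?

Counting alone: the drover can take at most 1 across per trip to the new quay, so moving all 7 needs at least 7 loaded trips out, with a return between consecutive ones — at least 13 crossings.
The safety rule pushes this higher. Following every safe sequence of crossings, the most of the 7 that can be at the new quay as the barge arrives there on crossing 13 is 6 — never all 7.
So no plan with fewer than 15 crossings exists, and this one achieves 15:
1. Drover goes to the new quay with the hawk.
2. Drover goes back to the old quay alone.
3. Drover goes to the new quay with the gecko.
4. Drover goes back to the old quay with the hawk.
5. Drover goes to the new quay with the lizard.
6. Drover goes back to the old quay alone.
7. Drover goes to the new quay with the finch.
8. Drover goes back to the old quay alone.
9. Drover goes to the new quay with the spider.
10. Drover goes back to the old quay alone.
11. Drover goes to the new quay with the frog.
12. Drover goes back to the old quay alone.
13. Drover goes to the new quay with the toad.
14. Drover goes back to the old quay alone.
15. Drover goes to the new quay with the hawk.

15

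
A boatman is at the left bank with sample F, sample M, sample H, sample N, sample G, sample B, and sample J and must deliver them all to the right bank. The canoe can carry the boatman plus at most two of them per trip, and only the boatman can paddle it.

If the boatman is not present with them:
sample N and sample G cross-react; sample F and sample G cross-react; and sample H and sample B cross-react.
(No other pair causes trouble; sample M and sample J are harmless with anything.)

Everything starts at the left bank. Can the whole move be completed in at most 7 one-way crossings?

Yes — this plan uses 7 crossings (≤ 7):
1. Boatman goes to the right bank with sample G and sample H.
2. Boatman goes back to the left bank alone.
3. Boatman goes to the right bank with sample F and sample M.
4. Boatman goes back to the left bank with sample G.
5. Boatman goes to the right bank with sample J and sample N.
6. Boatman goes back to the left bank alone.
7. Boatman goes to the right bank with sample B and sample G.

Yes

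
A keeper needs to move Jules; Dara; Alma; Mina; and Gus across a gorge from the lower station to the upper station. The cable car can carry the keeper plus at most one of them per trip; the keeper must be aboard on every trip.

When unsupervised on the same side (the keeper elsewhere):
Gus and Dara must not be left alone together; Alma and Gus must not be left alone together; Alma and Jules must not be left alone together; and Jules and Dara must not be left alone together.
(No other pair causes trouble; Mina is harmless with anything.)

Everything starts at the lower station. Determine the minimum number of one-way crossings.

Whatever the first load, the items left behind include a forbidden pair without the keeper. No opening move is safe, so no plan exists.

impossible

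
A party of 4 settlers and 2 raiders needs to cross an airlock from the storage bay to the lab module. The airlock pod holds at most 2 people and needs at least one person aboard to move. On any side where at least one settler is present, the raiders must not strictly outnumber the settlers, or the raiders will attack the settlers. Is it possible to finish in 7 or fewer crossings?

Counting alone: each trip to the lab module takes at most 2 across and each return brings at least 1 back, so after t trips out (and t−1 returns) at most 2t − (t−1) of the 6 are across; that first reaches 6 at t = 5, so at least 9 crossings are needed.
Since 7 < 9, 7 crossings cannot be enough. (The shortest complete plan in fact takes 9:)
1. 2 raiders → the lab module.  (the storage bay: 4S 0R; the lab module: 0S 2R)
2. 1 raider ← the storage bay.  (the storage bay: 4S 1R; the lab module: 0S 1R)
3. 2 settlers → the lab module.  (the storage bay: 2S 1R; the lab module: 2S 1R)
4. 1 raider ← the storage bay.  (the storage bay: 2S 2R; the lab module: 2S 0R)
5. 2 raiders → the lab module.  (the storage bay: 2S 0R; the lab module: 2S 2R)
6. 1 raider ← the storage bay.  (the storage bay: 2S 1R; the lab module: 2S 1R)
7. 1 settler and 1 raider → the lab module.  (the storage bay: 1S 0R; the lab module: 3S 2R)
8. 1 raider ← the storage bay.  (the storage bay: 1S 1R; the lab module: 3S 1R)
9. 1 settler and 1 raider → the lab module.  (the storage bay: 0S 0R; the lab module: 4S 2R)

No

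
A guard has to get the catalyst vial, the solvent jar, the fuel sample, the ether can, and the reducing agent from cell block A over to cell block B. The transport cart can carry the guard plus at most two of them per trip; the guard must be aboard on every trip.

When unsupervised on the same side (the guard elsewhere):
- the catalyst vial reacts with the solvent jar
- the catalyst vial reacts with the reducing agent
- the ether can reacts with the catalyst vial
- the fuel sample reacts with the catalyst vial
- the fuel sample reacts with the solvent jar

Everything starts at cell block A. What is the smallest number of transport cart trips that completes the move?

7

Counting alone: the guard can take at most 2 across per trip to cell block B, so moving all 5 needs at least 3 loaded trips out, with a return between consecutive ones — at least 5 crossings.
The safety rule pushes this higher. Following every safe sequence of crossings, the most of the 5 that can be at cell block B as the transport cart arrives there on crossing 5 is 4 — never all 5.
So no plan with fewer than 7 crossings exists, and this one achieves 7:
1. Guard goes to cell block B with the catalyst vial and the solvent jar.
2. Guard goes back to cell block A with the catalyst vial.
3. Guard goes to cell block B with the catalyst vial and the ether can.
4. Guard goes back to cell block A with the catalyst vial.
5. Guard goes to cell block B with the catalyst vial and the reducing agent.
6. Guard goes back to cell block A with the catalyst vial.
7. Guard goes to cell block B with the catalyst vial and the fuel sample.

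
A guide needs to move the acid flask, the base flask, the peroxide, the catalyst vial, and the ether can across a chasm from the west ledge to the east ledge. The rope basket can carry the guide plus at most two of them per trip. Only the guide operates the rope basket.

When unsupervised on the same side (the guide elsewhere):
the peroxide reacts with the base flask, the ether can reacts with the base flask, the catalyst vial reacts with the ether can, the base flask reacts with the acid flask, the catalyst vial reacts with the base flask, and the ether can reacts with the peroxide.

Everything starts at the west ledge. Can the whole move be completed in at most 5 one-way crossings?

No

Counting alone: the guide can take at most 2 across per trip to the east ledge, so moving all 5 needs at least 3 loaded trips out, with a return between consecutive ones — at least 5 crossings.
The safety rule pushes this higher. Following every safe sequence of crossings, the most of the 5 that can be at the east ledge as the rope basket arrives there on crossing 5 is 4 — never all 5.
So the move cannot be finished within 5 crossings. (The shortest complete plan takes 7:)
1. Guide goes to the east ledge with the base flask and the ether can.  [the west ledge: the acid flask, the catalyst vial, the peroxide | the east ledge: the base flask, the ether can]
2. Guide goes back to the west ledge with the base flask.  [the west ledge: the acid flask, the base flask, the catalyst vial, the peroxide | the east ledge: the ether can]
3. Guide goes to the east ledge with the acid flask and the base flask.  [the west ledge: the catalyst vial, the peroxide | the east ledge: the acid flask, the base flask, the ether can]
4. Guide goes back to the west ledge with the base flask.  [the west ledge: the base flask, the catalyst vial, the peroxide | the east ledge: the acid flask, the ether can]
5. Guide goes to the east ledge with the catalyst vial and the peroxide.  [the west ledge: the base flask | the east ledge: the acid flask, the catalyst vial, the ether can, the peroxide]
6. Guide goes back to the west ledge with the ether can.  [the west ledge: the base flask, the ether can | the east ledge: the acid flask, the catalyst vial, the peroxide]
7. Guide goes to the east ledge with the base flask and the ether can.  [the west ledge: — | the east ledge: the acid flask, the base flask, the catalyst vial, the ether can, the peroxide]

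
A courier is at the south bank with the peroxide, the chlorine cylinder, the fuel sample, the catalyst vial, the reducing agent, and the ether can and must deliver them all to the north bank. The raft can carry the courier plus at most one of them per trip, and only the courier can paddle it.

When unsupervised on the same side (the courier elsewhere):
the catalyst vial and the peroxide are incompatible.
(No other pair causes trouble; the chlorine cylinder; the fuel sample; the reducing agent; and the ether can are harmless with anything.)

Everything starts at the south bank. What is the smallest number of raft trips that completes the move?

Counting alone: the courier can take at most 1 across per trip to the north bank, so moving all 6 needs at least 6 loaded trips out, with a return between consecutive ones — at least 11 crossings.
The plan below uses exactly 11 crossings, so it is optimal:
1. Courier goes to the north bank with the peroxide.
2. Courier goes back to the south bank alone.
3. Courier goes to the north bank with the chlorine cylinder.
4. Courier goes back to the south bank alone.
5. Courier goes to the north bank with the fuel sample.
6. Courier goes back to the south bank alone.
7. Courier goes to the north bank with the reducing agent.
8. Courier goes back to the south bank alone.
9. Courier goes to the north bank with the ether can.
10. Courier goes back to the south bank alone.
11. Courier goes to the north bank with the catalyst vial.

11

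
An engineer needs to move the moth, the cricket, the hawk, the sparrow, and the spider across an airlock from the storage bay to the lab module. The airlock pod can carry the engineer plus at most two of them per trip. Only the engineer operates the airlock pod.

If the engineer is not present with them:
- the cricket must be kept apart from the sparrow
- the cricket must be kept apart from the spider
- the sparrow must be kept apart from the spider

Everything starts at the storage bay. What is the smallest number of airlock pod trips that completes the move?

Counting alone: the engineer can take at most 2 across per trip to the lab module, so moving all 5 needs at least 3 loaded trips out, with a return between consecutive ones — at least 5 crossings.
The safety rule pushes this higher. Following every safe sequence of crossings, the most of the 5 that can be at the lab module as the airlock pod arrives there on crossing 5 is 4 — never all 5.
So no plan with fewer than 7 crossings exists, and this one achieves 7:
1. Engineer goes to the lab module with the cricket and the sparrow.  [the storage bay: the hawk, the moth, the spider | the lab module: the cricket, the sparrow]
2. Engineer goes back to the storage bay with the cricket.  [the storage bay: the cricket, the hawk, the moth, the spider | the lab module: the sparrow]
3. Engineer goes to the lab module with the cricket and the moth.  [the storage bay: the hawk, the spider | the lab module: the cricket, the moth, the sparrow]
4. Engineer goes back to the storage bay with the cricket.  [the storage bay: the cricket, the hawk, the spider | the lab module: the moth, the sparrow]
5. Engineer goes to the lab module with the cricket and the hawk.  [the storage bay: the spider | the lab module: the cricket, the hawk, the moth, the sparrow]
6. Engineer goes back to the storage bay with the cricket.  [the storage bay: the cricket, the spider | the lab module: the hawk, the moth, the sparrow]
7. Engineer goes to the lab module with the cricket and the spider.  [the storage bay: — | the lab module: the cricket, the hawk, the moth, the sparrow, the spider]

7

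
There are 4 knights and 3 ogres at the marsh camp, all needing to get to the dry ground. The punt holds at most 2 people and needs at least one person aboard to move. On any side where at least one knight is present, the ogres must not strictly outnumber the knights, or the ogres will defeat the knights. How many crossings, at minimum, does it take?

11

Counting alone: each trip to the dry ground takes at most 2 across and each return brings at least 1 back, so after t trips out (and t−1 returns) at most 2t − (t−1) of the 7 are across; that first reaches 7 at t = 6, so at least 11 crossings are needed.
The plan below uses exactly 11 crossings, so it is optimal:
1. 2 ogres → the dry ground.  (the marsh camp: 4K 1O; the dry ground: 0K 2O)
2. 1 ogre ← the marsh camp.  (the marsh camp: 4K 2O; the dry ground: 0K 1O)
3. 2 ogres → the dry ground.  (the marsh camp: 4K 0O; the dry ground: 0K 3O)
4. 1 ogre ← the marsh camp.  (the marsh camp: 4K 1O; the dry ground: 0K 2O)
5. 2 knights → the dry ground.  (the marsh camp: 2K 1O; the dry ground: 2K 2O)
6. 1 ogre ← the marsh camp.  (the marsh camp: 2K 2O; the dry ground: 2K 1O)
7. 1 knight and 1 ogre → the dry ground.  (the marsh camp: 1K 1O; the dry ground: 3K 2O)
8. 1 knight ← the marsh camp.  (the marsh camp: 2K 1O; the dry ground: 2K 2O)
9. 1 knight and 1 ogre → the dry ground.  (the marsh camp: 1K 0O; the dry ground: 3K 3O)
10. 1 ogre ← the marsh camp.  (the marsh camp: 1K 1O; the dry ground: 3K 2O)
11. 1 knight and 1 ogre → the dry ground.  (the marsh camp: 0K 0O; the dry ground: 4K 3O)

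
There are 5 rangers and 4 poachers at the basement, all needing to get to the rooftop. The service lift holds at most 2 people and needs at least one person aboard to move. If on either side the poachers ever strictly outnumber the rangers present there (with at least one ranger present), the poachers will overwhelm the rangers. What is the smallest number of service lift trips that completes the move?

15

Counting alone: each trip to the rooftop takes at most 2 across and each return brings at least 1 back, so after t trips out (and t−1 returns) at most 2t − (t−1) of the 9 are across; that first reaches 9 at t = 8, so at least 15 crossings are needed.
The plan below uses exactly 15 crossings, so it is optimal:
1. 2 poachers → the rooftop.  (the basement: 5R 2P; the rooftop: 0R 2P)
2. 1 poacher ← the basement.  (the basement: 5R 3P; the rooftop: 0R 1P)
3. 2 poachers → the rooftop.  (the basement: 5R 1P; the rooftop: 0R 3P)
4. 1 poacher ← the basement.  (the basement: 5R 2P; the rooftop: 0R 2P)
5. 2 rangers → the rooftop.  (the basement: 3R 2P; the rooftop: 2R 2P)
6. 1 poacher ← the basement.  (the basement: 3R 3P; the rooftop: 2R 1P)
7. 1 ranger and 1 poacher → the rooftop.  (the basement: 2R 2P; the rooftop: 3R 2P)
8. 1 ranger ← the basement.  (the basement: 3R 2P; the rooftop: 2R 2P)
9. 1 ranger and 1 poacher → the rooftop.  (the basement: 2R 1P; the rooftop: 3R 3P)
10. 1 poacher ← the basement.  (the basement: 2R 2P; the rooftop: 3R 2P)
11. 1 ranger and 1 poacher → the rooftop.  (the basement: 1R 1P; the rooftop: 4R 3P)
12. 1 ranger ← the basement.  (the basement: 2R 1P; the rooftop: 3R 3P)
13. 1 ranger and 1 poacher → the rooftop.  (the basement: 1R 0P; the rooftop: 4R 4P)
14. 1 poacher ← the basement.  (the basement: 1R 1P; the rooftop: 4R 3P)
15. 1 ranger and 1 poacher → the rooftop.  (the basement: 0R 0P; the rooftop: 5R 4P)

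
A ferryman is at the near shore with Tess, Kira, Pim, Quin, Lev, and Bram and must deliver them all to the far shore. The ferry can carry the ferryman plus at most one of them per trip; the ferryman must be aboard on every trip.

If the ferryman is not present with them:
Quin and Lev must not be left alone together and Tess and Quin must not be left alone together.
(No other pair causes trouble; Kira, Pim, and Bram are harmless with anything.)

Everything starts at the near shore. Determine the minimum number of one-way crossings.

Counting alone: the ferryman can take at most 1 across per trip to the far shore, so moving all 6 needs at least 6 loaded trips out, with a return between consecutive ones — at least 11 crossings.
The safety rule pushes this higher. Following every safe sequence of crossings, the most of the 6 that can be at the far shore as the ferry arrives there on crossing 11 is 5 — never all 6.
So no plan with fewer than 13 crossings exists, and this one achieves 13:
1. Ferryman goes to the far shore with Quin.
2. Ferryman goes back to the near shore alone.
3. Ferryman goes to the far shore with Tess.
4. Ferryman goes back to the near shore with Quin.
5. Ferryman goes to the far shore with Lev.
6. Ferryman goes back to the near shore alone.
7. Ferryman goes to the far shore with Kira.
8. Ferryman goes back to the near shore alone.
9. Ferryman goes to the far shore with Pim.
10. Ferryman goes back to the near shore alone.
11. Ferryman goes to the far shore with Bram.
12. Ferryman goes back to the near shore alone.
13. Ferryman goes to the far shore with Quin.

13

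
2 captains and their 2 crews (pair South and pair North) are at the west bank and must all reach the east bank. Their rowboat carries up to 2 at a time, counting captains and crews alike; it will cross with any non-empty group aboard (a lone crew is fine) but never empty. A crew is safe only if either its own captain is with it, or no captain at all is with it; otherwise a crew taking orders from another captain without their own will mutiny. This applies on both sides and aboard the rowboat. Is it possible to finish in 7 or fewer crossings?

Yes — this plan uses 5 crossings (≤ 7):
1. captain South and crew South cross → the east bank.
2. captain South crosses ← the west bank.
3. captain North and captain South cross → the east bank.
4. captain North crosses ← the west bank.
5. captain North and crew North cross → the east bank.

Yes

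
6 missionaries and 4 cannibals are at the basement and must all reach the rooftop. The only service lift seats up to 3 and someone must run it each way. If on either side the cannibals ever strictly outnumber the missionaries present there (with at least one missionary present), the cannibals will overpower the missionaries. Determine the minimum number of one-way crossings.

Counting alone: each trip to the rooftop takes at most 3 across and each return brings at least 1 back, so after t trips out (and t−1 returns) at most 3t − (t−1) of the 10 are across; that first reaches 10 at t = 5, so at least 9 crossings are needed.
The plan below uses exactly 9 crossings, so it is optimal:
1. 2 cannibals → the rooftop.  (the basement: 6M 2C; the rooftop: 0M 2C)
2. 1 cannibal ← the basement.  (the basement: 6M 3C; the rooftop: 0M 1C)
3. 3 cannibals → the rooftop.  (the basement: 6M 0C; the rooftop: 0M 4C)
4. 1 cannibal ← the basement.  (the basement: 6M 1C; the rooftop: 0M 3C)
5. 3 missionaries → the rooftop.  (the basement: 3M 1C; the rooftop: 3M 3C)
6. 1 cannibal ← the basement.  (the basement: 3M 2C; the rooftop: 3M 2C)
7. 1 missionary and 2 cannibals → the rooftop.  (the basement: 2M 0C; the rooftop: 4M 4C)
8. 1 cannibal ← the basement.  (the basement: 2M 1C; the rooftop: 4M 3C)
9. 2 missionaries and 1 cannibal → the rooftop.  (the basement: 0M 0C; the rooftop: 6M 4C)

9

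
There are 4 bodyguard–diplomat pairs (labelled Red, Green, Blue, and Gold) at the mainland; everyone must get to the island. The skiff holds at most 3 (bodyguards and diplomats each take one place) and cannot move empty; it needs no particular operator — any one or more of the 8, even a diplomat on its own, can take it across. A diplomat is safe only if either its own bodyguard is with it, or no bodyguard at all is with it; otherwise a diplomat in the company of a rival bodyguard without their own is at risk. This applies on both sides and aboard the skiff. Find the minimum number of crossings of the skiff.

Counting alone: each trip to the island takes at most 3 across and each return brings at least 1 back, so after t trips out (and t−1 returns) at most 3t − (t−1) of the 8 are across; that first reaches 8 at t = 4, so at least 7 crossings are needed.
The safety rule pushes this higher. Following every safe sequence of crossings, the most of the 8 that can be at the island as the skiff arrives there on crossing 7 is 7 — never all 8.
So no plan with fewer than 9 crossings exists, and this one achieves 9:
1. bodyguard Red and diplomat Red cross → the island.
2. bodyguard Red crosses ← the mainland.
3. bodyguard Green, bodyguard Red, and diplomat Green cross → the island.
4. bodyguard Red and diplomat Red cross ← the mainland.
5. bodyguard Blue, bodyguard Gold, and bodyguard Red cross → the island.
6. diplomat Green crosses ← the mainland.
7. diplomat Green and diplomat Red cross → the island.
8. diplomat Red crosses ← the mainland.
9. diplomat Blue, diplomat Gold, and diplomat Red cross → the island.

9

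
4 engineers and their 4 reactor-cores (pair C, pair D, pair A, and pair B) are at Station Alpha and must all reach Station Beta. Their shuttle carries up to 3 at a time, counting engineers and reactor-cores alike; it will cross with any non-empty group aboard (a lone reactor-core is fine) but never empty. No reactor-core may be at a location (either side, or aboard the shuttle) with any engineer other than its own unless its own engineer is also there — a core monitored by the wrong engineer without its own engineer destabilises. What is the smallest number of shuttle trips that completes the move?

Counting alone: each trip to Station Beta takes at most 3 across and each return brings at least 1 back, so after t trips out (and t−1 returns) at most 3t − (t−1) of the 8 are across; that first reaches 8 at t = 4, so at least 7 crossings are needed.
The safety rule pushes this higher. Following every safe sequence of crossings, the most of the 8 that can be at Station Beta as the shuttle arrives there on crossing 7 is 7 — never all 8.
So no plan with fewer than 9 crossings exists, and this one achieves 9:
1. engineer C and reactor-core C cross → Station Beta.
2. engineer C crosses ← Station Alpha.
3. engineer C, engineer D, and reactor-core D cross → Station Beta.
4. engineer C and reactor-core C cross ← Station Alpha.
5. engineer A, engineer B, and engineer C cross → Station Beta.
6. reactor-core D crosses ← Station Alpha.
7. reactor-core C and reactor-core D cross → Station Beta.
8. reactor-core C crosses ← Station Alpha.
9. reactor-core A, reactor-core B, and reactor-core C cross → Station Beta.

9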